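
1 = 1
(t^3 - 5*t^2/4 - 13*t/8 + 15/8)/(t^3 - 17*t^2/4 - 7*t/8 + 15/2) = (t - 1)/(t - 4)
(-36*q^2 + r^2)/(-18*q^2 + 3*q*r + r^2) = (6*q - r)/(3*q - r)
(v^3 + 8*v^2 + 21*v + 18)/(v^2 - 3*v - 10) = (v^2 + 6*v + 9)/(v - 5)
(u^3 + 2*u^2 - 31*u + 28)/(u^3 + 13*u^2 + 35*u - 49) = (u - 4)/(u + 7)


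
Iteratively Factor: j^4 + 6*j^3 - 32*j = (j - 2)*(j^3 + 8*j^2 + 16*j) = (j - 2)*(j + 4)*(j^2 + 4*j) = (j - 2)*(j + 4)^2*(j)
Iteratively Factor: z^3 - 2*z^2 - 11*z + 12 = (z - 4)*(z^2 + 2*z - 3) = (z - 4)*(z - 1)*(z + 3)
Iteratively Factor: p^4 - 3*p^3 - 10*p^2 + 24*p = (p - 2)*(p^3 - p^2 - 12*p) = (p - 2)*(p + 3)*(p^2 - 4*p) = p*(p - 2)*(p + 3)*(p - 4)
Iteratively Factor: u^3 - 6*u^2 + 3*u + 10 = (u + 1)*(u^2 - 7*u + 10) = (u - 2)*(u + 1)*(u - 5)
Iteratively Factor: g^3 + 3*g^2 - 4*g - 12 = (g + 2)*(g^2 + g - 6) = (g - 2)*(g + 2)*(g + 3)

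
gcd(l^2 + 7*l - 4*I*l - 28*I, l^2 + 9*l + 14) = l + 7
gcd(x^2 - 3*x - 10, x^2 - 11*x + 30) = x - 5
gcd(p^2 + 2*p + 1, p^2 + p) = p + 1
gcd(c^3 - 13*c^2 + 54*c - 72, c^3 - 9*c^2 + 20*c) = c - 4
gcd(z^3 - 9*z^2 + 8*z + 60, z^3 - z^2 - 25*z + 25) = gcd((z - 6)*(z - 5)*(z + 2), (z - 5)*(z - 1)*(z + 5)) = z - 5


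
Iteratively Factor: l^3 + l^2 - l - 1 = (l + 1)*(l^2 - 1) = (l - 1)*(l + 1)*(l + 1)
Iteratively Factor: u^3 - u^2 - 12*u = (u)*(u^2 - u - 12) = u*(u - 4)*(u + 3)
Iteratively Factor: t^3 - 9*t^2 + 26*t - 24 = (t - 2)*(t^2 - 7*t + 12) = (t - 4)*(t - 2)*(t - 3)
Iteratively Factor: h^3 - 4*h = (h)*(h^2 - 4) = h*(h - 2)*(h + 2)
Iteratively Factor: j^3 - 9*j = (j - 3)*(j^2 + 3*j) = j*(j - 3)*(j + 3)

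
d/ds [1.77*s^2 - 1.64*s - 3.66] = 3.54*s - 1.64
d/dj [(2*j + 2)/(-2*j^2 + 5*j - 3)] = 4*(j^2 + 2*j - 4)/(4*j^4 - 20*j^3 + 37*j^2 - 30*j + 9)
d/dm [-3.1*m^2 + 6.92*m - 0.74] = 6.92 - 6.2*m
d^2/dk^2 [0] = 0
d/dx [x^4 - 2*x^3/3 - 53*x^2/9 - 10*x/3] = 4*x^3 - 2*x^2 - 106*x/9 - 10/3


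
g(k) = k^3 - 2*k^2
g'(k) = 3*k^2 - 4*k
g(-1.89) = -13.90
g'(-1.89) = 18.28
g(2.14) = 0.64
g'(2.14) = 5.18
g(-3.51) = -67.88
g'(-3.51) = 51.00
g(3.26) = 13.39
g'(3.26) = 18.84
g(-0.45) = -0.50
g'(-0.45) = 2.41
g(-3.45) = -64.87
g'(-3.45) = 49.51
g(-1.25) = -5.08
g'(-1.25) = 9.69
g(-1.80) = -12.31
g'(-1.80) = 16.92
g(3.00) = 9.00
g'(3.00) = 15.00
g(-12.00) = -2016.00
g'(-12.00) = 480.00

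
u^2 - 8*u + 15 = (u - 5)*(u - 3)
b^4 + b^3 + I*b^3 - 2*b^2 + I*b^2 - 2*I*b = b*(b - 1)*(b + 2)*(b + I)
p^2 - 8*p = p*(p - 8)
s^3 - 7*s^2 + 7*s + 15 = (s - 5)*(s - 3)*(s + 1)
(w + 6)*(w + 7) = w^2 + 13*w + 42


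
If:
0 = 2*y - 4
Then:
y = 2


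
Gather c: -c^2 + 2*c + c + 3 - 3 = -c^2 + 3*c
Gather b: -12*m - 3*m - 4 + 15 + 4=15 - 15*m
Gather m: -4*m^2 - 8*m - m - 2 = -4*m^2 - 9*m - 2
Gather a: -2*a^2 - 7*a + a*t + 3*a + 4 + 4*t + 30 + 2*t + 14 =-2*a^2 + a*(t - 4) + 6*t + 48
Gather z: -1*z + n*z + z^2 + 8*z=z^2 + z*(n + 7)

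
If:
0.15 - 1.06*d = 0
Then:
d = 0.14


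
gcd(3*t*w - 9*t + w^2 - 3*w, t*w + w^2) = 1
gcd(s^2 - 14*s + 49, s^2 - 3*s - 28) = s - 7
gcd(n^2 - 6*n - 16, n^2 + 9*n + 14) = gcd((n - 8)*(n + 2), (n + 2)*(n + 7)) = n + 2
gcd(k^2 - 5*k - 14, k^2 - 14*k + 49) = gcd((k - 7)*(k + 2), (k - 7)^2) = k - 7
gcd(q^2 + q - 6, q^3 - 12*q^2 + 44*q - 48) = q - 2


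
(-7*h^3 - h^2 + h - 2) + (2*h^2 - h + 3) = -7*h^3 + h^2 + 1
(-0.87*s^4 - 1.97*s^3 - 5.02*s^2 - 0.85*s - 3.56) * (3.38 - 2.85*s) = 2.4795*s^5 + 2.6739*s^4 + 7.6484*s^3 - 14.5451*s^2 + 7.273*s - 12.0328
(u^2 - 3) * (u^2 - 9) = u^4 - 12*u^2 + 27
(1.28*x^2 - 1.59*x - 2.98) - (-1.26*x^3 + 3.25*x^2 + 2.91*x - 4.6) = 1.26*x^3 - 1.97*x^2 - 4.5*x + 1.62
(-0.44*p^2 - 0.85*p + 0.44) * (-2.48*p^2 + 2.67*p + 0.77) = 1.0912*p^4 + 0.9332*p^3 - 3.6995*p^2 + 0.5203*p + 0.3388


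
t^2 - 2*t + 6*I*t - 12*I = (t - 2)*(t + 6*I)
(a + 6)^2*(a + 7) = a^3 + 19*a^2 + 120*a + 252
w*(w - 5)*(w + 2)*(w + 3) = w^4 - 19*w^2 - 30*w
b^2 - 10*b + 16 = (b - 8)*(b - 2)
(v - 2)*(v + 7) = v^2 + 5*v - 14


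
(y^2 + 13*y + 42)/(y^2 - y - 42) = (y + 7)/(y - 7)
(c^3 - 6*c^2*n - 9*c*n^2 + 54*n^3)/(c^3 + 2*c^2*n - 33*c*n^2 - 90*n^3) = (c - 3*n)/(c + 5*n)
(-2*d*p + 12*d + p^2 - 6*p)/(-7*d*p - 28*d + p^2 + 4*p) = (2*d*p - 12*d - p^2 + 6*p)/(7*d*p + 28*d - p^2 - 4*p)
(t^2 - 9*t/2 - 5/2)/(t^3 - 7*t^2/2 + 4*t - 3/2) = (2*t^2 - 9*t - 5)/(2*t^3 - 7*t^2 + 8*t - 3)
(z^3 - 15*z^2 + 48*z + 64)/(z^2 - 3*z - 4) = (z^2 - 16*z + 64)/(z - 4)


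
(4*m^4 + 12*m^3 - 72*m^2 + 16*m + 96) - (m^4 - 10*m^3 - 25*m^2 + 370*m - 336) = 3*m^4 + 22*m^3 - 47*m^2 - 354*m + 432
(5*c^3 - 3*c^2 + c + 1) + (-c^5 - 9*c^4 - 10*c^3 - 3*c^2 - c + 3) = -c^5 - 9*c^4 - 5*c^3 - 6*c^2 + 4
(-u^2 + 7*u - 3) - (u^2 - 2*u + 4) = -2*u^2 + 9*u - 7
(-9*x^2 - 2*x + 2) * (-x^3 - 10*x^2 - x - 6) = 9*x^5 + 92*x^4 + 27*x^3 + 36*x^2 + 10*x - 12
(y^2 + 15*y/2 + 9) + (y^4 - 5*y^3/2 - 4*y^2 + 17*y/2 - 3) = y^4 - 5*y^3/2 - 3*y^2 + 16*y + 6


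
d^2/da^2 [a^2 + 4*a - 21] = 2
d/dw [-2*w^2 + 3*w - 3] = 3 - 4*w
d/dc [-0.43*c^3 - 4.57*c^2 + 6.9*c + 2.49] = -1.29*c^2 - 9.14*c + 6.9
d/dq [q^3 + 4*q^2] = q*(3*q + 8)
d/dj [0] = 0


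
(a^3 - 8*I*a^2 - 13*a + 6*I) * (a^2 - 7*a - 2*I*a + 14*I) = a^5 - 7*a^4 - 10*I*a^4 - 29*a^3 + 70*I*a^3 + 203*a^2 + 32*I*a^2 + 12*a - 224*I*a - 84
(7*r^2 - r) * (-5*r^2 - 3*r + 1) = -35*r^4 - 16*r^3 + 10*r^2 - r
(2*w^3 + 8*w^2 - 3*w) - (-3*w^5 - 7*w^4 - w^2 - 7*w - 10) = 3*w^5 + 7*w^4 + 2*w^3 + 9*w^2 + 4*w + 10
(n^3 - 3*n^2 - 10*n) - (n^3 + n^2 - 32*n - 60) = -4*n^2 + 22*n + 60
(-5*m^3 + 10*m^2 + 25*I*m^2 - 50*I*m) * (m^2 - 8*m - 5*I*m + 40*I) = -5*m^5 + 50*m^4 + 50*I*m^4 + 45*m^3 - 500*I*m^3 - 1250*m^2 + 800*I*m^2 + 2000*m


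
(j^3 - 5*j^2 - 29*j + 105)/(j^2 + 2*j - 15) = j - 7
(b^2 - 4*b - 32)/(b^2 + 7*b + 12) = (b - 8)/(b + 3)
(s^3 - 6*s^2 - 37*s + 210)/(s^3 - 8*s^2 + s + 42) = (s^2 + s - 30)/(s^2 - s - 6)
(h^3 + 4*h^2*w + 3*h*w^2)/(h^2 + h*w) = h + 3*w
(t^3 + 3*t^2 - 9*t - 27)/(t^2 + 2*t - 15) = (t^2 + 6*t + 9)/(t + 5)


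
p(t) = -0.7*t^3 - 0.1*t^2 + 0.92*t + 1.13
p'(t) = -2.1*t^2 - 0.2*t + 0.92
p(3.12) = -18.23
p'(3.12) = -20.15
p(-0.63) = 0.69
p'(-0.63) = 0.21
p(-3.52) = 27.18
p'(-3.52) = -24.40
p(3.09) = -17.63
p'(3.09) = -19.75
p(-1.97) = 4.28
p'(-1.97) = -6.84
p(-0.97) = 0.78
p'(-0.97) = -0.86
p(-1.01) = 0.82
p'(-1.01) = -1.02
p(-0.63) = 0.69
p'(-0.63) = 0.21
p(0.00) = 1.13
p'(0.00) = 0.92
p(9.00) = -508.99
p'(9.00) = -170.98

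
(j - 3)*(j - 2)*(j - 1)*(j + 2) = j^4 - 4*j^3 - j^2 + 16*j - 12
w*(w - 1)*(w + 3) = w^3 + 2*w^2 - 3*w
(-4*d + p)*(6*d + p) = -24*d^2 + 2*d*p + p^2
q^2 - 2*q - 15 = (q - 5)*(q + 3)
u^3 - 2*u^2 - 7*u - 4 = (u - 4)*(u + 1)^2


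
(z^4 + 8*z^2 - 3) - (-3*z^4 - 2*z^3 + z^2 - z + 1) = 4*z^4 + 2*z^3 + 7*z^2 + z - 4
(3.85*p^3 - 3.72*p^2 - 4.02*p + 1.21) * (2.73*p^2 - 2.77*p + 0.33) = 10.5105*p^5 - 20.8201*p^4 + 0.600300000000002*p^3 + 13.2111*p^2 - 4.6783*p + 0.3993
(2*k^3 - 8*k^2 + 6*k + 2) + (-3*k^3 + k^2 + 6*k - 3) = -k^3 - 7*k^2 + 12*k - 1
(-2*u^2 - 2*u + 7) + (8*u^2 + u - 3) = 6*u^2 - u + 4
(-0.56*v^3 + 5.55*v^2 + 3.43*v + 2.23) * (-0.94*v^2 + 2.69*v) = 0.5264*v^5 - 6.7234*v^4 + 11.7053*v^3 + 7.1305*v^2 + 5.9987*v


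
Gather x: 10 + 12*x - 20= 12*x - 10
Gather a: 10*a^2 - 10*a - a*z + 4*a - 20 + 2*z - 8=10*a^2 + a*(-z - 6) + 2*z - 28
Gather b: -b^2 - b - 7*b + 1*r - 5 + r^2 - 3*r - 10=-b^2 - 8*b + r^2 - 2*r - 15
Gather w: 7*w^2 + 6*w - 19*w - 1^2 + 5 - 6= 7*w^2 - 13*w - 2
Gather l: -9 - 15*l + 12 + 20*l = 5*l + 3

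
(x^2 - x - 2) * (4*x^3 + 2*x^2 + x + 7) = 4*x^5 - 2*x^4 - 9*x^3 + 2*x^2 - 9*x - 14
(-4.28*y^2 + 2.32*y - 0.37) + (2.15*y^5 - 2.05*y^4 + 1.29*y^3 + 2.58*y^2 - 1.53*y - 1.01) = 2.15*y^5 - 2.05*y^4 + 1.29*y^3 - 1.7*y^2 + 0.79*y - 1.38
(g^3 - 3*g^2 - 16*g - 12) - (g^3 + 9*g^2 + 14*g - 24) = -12*g^2 - 30*g + 12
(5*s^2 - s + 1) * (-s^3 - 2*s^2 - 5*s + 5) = -5*s^5 - 9*s^4 - 24*s^3 + 28*s^2 - 10*s + 5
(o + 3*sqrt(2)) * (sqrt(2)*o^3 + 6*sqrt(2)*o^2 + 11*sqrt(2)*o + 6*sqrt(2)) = sqrt(2)*o^4 + 6*o^3 + 6*sqrt(2)*o^3 + 11*sqrt(2)*o^2 + 36*o^2 + 6*sqrt(2)*o + 66*o + 36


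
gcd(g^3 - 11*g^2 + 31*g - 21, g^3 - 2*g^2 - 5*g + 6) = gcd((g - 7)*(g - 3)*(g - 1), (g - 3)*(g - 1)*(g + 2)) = g^2 - 4*g + 3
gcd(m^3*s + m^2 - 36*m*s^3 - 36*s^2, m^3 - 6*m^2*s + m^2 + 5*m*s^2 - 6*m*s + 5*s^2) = 1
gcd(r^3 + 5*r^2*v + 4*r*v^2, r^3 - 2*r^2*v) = r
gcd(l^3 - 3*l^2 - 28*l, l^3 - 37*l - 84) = l^2 - 3*l - 28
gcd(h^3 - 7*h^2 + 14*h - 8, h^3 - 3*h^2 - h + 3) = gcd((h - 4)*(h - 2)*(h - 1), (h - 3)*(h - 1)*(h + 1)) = h - 1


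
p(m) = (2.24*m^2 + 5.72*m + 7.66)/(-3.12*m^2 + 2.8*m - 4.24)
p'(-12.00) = 0.01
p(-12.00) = -0.54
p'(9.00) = 0.04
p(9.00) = -1.04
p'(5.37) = 0.13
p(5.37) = -1.30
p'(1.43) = 1.02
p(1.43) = -3.09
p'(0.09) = -2.66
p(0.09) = -2.04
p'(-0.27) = -1.90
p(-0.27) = -1.20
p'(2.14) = 0.80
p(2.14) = -2.41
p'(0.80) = -0.45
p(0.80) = -3.42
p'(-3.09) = 0.05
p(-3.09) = -0.27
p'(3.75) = 0.28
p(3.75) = -1.61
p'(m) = (4.48*m + 5.72)/(-3.12*m^2 + 2.8*m - 4.24) + (6.24*m - 2.8)*(2.24*m^2 + 5.72*m + 7.66)/(-3.12*m^2 + 2.8*m - 4.24)^2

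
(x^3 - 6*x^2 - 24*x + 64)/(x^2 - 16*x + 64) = (x^2 + 2*x - 8)/(x - 8)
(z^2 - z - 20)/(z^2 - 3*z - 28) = (z - 5)/(z - 7)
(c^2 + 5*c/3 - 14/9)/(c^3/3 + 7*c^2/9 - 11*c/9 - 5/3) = (9*c^2 + 15*c - 14)/(3*c^3 + 7*c^2 - 11*c - 15)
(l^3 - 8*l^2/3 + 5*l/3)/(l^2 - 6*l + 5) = l*(3*l - 5)/(3*(l - 5))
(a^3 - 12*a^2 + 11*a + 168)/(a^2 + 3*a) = a - 15 + 56/a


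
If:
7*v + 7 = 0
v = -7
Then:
No Solution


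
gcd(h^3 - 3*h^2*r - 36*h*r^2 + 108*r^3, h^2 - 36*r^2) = -h^2 + 36*r^2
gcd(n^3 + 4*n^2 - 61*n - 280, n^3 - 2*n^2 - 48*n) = n - 8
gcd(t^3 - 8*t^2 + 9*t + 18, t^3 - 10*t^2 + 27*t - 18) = t^2 - 9*t + 18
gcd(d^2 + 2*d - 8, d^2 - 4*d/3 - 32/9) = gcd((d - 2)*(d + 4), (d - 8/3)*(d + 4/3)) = 1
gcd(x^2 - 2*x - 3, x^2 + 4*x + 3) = x + 1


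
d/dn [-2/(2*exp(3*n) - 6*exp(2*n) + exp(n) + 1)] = (12*exp(2*n) - 24*exp(n) + 2)*exp(n)/(2*exp(3*n) - 6*exp(2*n) + exp(n) + 1)^2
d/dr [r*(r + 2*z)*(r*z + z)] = z*(3*r^2 + 4*r*z + 2*r + 2*z)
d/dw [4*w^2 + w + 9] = 8*w + 1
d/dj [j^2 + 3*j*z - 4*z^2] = 2*j + 3*z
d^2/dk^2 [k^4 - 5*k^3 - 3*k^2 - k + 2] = 12*k^2 - 30*k - 6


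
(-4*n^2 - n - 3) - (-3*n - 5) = -4*n^2 + 2*n + 2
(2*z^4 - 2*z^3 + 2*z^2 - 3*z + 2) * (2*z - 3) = 4*z^5 - 10*z^4 + 10*z^3 - 12*z^2 + 13*z - 6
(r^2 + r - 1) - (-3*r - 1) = r^2 + 4*r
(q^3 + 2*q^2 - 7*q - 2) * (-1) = -q^3 - 2*q^2 + 7*q + 2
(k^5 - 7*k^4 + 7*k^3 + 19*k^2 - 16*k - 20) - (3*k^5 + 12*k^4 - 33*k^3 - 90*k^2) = -2*k^5 - 19*k^4 + 40*k^3 + 109*k^2 - 16*k - 20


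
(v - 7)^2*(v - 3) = v^3 - 17*v^2 + 91*v - 147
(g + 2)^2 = g^2 + 4*g + 4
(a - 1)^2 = a^2 - 2*a + 1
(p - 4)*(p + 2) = p^2 - 2*p - 8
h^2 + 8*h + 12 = (h + 2)*(h + 6)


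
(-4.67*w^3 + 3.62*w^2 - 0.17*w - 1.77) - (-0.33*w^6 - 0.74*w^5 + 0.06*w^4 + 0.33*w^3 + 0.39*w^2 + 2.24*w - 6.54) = 0.33*w^6 + 0.74*w^5 - 0.06*w^4 - 5.0*w^3 + 3.23*w^2 - 2.41*w + 4.77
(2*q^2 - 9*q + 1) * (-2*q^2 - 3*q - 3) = -4*q^4 + 12*q^3 + 19*q^2 + 24*q - 3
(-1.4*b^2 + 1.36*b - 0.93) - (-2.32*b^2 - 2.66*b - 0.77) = 0.92*b^2 + 4.02*b - 0.16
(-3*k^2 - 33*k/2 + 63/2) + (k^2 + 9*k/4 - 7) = -2*k^2 - 57*k/4 + 49/2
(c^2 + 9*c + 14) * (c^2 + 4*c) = c^4 + 13*c^3 + 50*c^2 + 56*c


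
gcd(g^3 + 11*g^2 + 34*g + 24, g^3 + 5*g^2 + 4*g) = g^2 + 5*g + 4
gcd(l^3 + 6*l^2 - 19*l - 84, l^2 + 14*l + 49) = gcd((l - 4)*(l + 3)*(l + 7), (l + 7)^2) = l + 7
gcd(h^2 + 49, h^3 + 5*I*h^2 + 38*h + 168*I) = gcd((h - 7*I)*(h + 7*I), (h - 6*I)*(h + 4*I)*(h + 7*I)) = h + 7*I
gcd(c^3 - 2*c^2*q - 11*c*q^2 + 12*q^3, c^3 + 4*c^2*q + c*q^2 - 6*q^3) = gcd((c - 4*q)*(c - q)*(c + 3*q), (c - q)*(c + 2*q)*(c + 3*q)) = -c^2 - 2*c*q + 3*q^2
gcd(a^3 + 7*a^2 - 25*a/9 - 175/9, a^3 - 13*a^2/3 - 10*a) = a + 5/3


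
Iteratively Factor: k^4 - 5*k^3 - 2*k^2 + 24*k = (k - 3)*(k^3 - 2*k^2 - 8*k) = (k - 3)*(k + 2)*(k^2 - 4*k) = (k - 4)*(k - 3)*(k + 2)*(k)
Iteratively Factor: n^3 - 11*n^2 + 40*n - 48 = (n - 4)*(n^2 - 7*n + 12) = (n - 4)^2*(n - 3)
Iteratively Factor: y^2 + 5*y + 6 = (y + 3)*(y + 2)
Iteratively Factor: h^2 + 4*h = (h + 4)*(h)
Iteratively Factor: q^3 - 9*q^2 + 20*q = (q)*(q^2 - 9*q + 20) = q*(q - 4)*(q - 5)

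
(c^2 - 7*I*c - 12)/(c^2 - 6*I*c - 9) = (c - 4*I)/(c - 3*I)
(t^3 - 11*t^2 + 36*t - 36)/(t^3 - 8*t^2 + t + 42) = (t^2 - 8*t + 12)/(t^2 - 5*t - 14)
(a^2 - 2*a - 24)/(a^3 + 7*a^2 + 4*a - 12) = (a^2 - 2*a - 24)/(a^3 + 7*a^2 + 4*a - 12)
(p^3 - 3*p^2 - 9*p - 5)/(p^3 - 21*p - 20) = (p + 1)/(p + 4)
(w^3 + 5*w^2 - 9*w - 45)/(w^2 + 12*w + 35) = (w^2 - 9)/(w + 7)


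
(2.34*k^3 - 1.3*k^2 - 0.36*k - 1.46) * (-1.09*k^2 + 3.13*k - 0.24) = -2.5506*k^5 + 8.7412*k^4 - 4.2382*k^3 + 0.7766*k^2 - 4.4834*k + 0.3504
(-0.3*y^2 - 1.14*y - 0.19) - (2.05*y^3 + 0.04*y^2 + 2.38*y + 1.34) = -2.05*y^3 - 0.34*y^2 - 3.52*y - 1.53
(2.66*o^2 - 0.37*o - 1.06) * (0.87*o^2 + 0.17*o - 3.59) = 2.3142*o^4 + 0.1303*o^3 - 10.5345*o^2 + 1.1481*o + 3.8054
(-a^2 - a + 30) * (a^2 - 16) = -a^4 - a^3 + 46*a^2 + 16*a - 480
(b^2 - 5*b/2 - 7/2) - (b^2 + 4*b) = -13*b/2 - 7/2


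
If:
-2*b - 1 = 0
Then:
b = -1/2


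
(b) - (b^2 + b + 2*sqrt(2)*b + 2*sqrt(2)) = -b^2 - 2*sqrt(2)*b - 2*sqrt(2)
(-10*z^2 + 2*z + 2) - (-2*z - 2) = -10*z^2 + 4*z + 4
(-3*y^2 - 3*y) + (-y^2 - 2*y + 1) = -4*y^2 - 5*y + 1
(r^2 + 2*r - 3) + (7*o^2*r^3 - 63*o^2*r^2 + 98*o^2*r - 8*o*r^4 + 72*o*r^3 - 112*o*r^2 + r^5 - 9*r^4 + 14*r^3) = 7*o^2*r^3 - 63*o^2*r^2 + 98*o^2*r - 8*o*r^4 + 72*o*r^3 - 112*o*r^2 + r^5 - 9*r^4 + 14*r^3 + r^2 + 2*r - 3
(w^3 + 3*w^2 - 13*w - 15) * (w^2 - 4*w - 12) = w^5 - w^4 - 37*w^3 + w^2 + 216*w + 180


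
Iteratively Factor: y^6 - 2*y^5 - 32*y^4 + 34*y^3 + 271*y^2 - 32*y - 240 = (y - 4)*(y^5 + 2*y^4 - 24*y^3 - 62*y^2 + 23*y + 60) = (y - 4)*(y + 4)*(y^4 - 2*y^3 - 16*y^2 + 2*y + 15) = (y - 4)*(y + 3)*(y + 4)*(y^3 - 5*y^2 - y + 5) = (y - 5)*(y - 4)*(y + 3)*(y + 4)*(y^2 - 1) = (y - 5)*(y - 4)*(y - 1)*(y + 3)*(y + 4)*(y + 1)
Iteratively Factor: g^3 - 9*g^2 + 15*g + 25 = (g - 5)*(g^2 - 4*g - 5) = (g - 5)*(g + 1)*(g - 5)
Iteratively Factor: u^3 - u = (u - 1)*(u^2 + u) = u*(u - 1)*(u + 1)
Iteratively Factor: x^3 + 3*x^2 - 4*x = (x + 4)*(x^2 - x) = (x - 1)*(x + 4)*(x)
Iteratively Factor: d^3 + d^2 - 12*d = (d)*(d^2 + d - 12) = d*(d - 3)*(d + 4)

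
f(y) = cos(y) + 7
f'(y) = -sin(y)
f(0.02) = 8.00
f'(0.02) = -0.02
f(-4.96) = 7.25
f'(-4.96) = -0.97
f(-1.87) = 6.71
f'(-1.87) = 0.96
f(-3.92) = 6.29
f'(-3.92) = -0.70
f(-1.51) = 7.06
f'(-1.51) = 1.00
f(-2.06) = 6.53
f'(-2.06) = 0.88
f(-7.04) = 7.73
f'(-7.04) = 0.69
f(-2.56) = 6.16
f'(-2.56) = 0.55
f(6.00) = 7.96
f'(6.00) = 0.28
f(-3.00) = 6.01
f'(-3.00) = 0.14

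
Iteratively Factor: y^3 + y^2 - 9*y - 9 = (y + 1)*(y^2 - 9) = (y + 1)*(y + 3)*(y - 3)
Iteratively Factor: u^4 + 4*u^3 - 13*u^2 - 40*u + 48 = (u + 4)*(u^3 - 13*u + 12) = (u - 3)*(u + 4)*(u^2 + 3*u - 4) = (u - 3)*(u - 1)*(u + 4)*(u + 4)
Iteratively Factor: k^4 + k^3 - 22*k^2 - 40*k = (k + 4)*(k^3 - 3*k^2 - 10*k) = (k - 5)*(k + 4)*(k^2 + 2*k) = (k - 5)*(k + 2)*(k + 4)*(k)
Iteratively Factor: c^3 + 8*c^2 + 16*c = (c + 4)*(c^2 + 4*c) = c*(c + 4)*(c + 4)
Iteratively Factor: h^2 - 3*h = (h - 3)*(h)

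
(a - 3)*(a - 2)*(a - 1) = a^3 - 6*a^2 + 11*a - 6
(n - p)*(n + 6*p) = n^2 + 5*n*p - 6*p^2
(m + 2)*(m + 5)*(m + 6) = m^3 + 13*m^2 + 52*m + 60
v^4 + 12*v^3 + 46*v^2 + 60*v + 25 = (v + 1)^2*(v + 5)^2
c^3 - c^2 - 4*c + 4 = (c - 2)*(c - 1)*(c + 2)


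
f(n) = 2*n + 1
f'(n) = 2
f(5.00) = 11.00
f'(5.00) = 2.00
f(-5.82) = -10.64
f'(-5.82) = 2.00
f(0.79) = 2.58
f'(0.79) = 2.00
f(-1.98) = -2.96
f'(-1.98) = 2.00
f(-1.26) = -1.52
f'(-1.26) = 2.00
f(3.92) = 8.84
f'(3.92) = 2.00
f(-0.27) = 0.46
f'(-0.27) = 2.00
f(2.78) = 6.56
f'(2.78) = 2.00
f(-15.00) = -29.00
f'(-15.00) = 2.00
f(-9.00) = -17.00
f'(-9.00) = 2.00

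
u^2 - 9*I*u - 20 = (u - 5*I)*(u - 4*I)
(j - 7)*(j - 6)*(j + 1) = j^3 - 12*j^2 + 29*j + 42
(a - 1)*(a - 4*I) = a^2 - a - 4*I*a + 4*I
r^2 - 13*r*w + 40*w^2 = (r - 8*w)*(r - 5*w)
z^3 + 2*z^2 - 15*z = z*(z - 3)*(z + 5)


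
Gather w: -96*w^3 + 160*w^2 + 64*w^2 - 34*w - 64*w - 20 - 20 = -96*w^3 + 224*w^2 - 98*w - 40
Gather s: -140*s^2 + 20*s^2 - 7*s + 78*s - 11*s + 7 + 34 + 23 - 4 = -120*s^2 + 60*s + 60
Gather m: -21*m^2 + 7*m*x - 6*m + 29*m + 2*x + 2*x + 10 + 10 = -21*m^2 + m*(7*x + 23) + 4*x + 20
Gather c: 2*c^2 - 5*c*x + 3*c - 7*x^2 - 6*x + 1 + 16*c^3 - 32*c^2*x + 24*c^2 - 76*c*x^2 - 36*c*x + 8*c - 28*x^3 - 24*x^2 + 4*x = 16*c^3 + c^2*(26 - 32*x) + c*(-76*x^2 - 41*x + 11) - 28*x^3 - 31*x^2 - 2*x + 1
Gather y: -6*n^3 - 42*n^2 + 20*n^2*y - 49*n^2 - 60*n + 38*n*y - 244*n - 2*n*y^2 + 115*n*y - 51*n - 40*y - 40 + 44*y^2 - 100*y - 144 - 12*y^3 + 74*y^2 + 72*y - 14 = -6*n^3 - 91*n^2 - 355*n - 12*y^3 + y^2*(118 - 2*n) + y*(20*n^2 + 153*n - 68) - 198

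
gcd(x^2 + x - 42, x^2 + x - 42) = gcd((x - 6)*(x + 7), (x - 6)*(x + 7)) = x^2 + x - 42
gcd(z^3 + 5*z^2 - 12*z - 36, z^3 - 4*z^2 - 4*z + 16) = z + 2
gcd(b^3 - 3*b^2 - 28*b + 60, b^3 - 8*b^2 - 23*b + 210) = b^2 - b - 30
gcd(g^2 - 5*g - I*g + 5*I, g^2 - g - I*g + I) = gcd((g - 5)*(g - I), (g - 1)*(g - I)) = g - I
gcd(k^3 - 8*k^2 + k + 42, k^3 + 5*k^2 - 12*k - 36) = k^2 - k - 6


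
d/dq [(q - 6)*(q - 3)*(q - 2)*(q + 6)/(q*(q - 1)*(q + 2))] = (q^6 + 2*q^5 + 19*q^4 - 340*q^3 + 528*q^2 + 432*q - 432)/(q^2*(q^4 + 2*q^3 - 3*q^2 - 4*q + 4))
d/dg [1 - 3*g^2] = -6*g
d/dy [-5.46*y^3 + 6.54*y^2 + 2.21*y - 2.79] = -16.38*y^2 + 13.08*y + 2.21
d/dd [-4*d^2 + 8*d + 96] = 8 - 8*d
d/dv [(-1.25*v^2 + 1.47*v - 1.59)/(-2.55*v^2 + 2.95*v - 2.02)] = (0.0609999999999999*v^2 - 3.059*v + 1.7211)/(6.5025*v^4 - 15.045*v^3 + 19.0045*v^2 - 11.918*v + 4.0804)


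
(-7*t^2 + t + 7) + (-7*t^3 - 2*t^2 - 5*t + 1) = -7*t^3 - 9*t^2 - 4*t + 8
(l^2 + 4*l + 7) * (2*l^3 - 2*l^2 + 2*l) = 2*l^5 + 6*l^4 + 8*l^3 - 6*l^2 + 14*l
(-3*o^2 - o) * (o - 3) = -3*o^3 + 8*o^2 + 3*o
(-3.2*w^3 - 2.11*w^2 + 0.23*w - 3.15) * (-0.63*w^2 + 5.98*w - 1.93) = 2.016*w^5 - 17.8067*w^4 - 6.5867*w^3 + 7.4322*w^2 - 19.2809*w + 6.0795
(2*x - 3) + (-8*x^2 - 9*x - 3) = -8*x^2 - 7*x - 6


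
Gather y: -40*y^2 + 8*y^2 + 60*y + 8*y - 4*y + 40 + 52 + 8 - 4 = -32*y^2 + 64*y + 96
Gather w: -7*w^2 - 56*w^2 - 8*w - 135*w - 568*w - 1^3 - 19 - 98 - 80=-63*w^2 - 711*w - 198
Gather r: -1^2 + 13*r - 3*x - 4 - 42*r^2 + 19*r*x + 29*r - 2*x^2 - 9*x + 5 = -42*r^2 + r*(19*x + 42) - 2*x^2 - 12*x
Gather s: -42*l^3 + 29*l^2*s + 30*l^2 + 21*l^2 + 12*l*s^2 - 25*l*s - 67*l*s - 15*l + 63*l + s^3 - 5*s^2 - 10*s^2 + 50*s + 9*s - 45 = -42*l^3 + 51*l^2 + 48*l + s^3 + s^2*(12*l - 15) + s*(29*l^2 - 92*l + 59) - 45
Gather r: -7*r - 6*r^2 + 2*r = -6*r^2 - 5*r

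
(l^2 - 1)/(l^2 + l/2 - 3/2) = 2*(l + 1)/(2*l + 3)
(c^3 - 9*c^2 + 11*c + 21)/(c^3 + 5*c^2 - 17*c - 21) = (c - 7)/(c + 7)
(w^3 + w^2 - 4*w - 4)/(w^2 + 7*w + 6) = (w^2 - 4)/(w + 6)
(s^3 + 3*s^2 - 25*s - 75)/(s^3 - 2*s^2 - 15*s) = (s + 5)/s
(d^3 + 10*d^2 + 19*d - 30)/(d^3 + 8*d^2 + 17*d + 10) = (d^2 + 5*d - 6)/(d^2 + 3*d + 2)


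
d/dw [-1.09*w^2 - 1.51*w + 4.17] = -2.18*w - 1.51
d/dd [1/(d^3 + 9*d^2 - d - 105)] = (-3*d^2 - 18*d + 1)/(d^3 + 9*d^2 - d - 105)^2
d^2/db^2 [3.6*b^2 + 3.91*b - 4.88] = 7.20000000000000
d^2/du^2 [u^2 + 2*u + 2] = 2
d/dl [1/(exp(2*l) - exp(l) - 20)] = (1 - 2*exp(l))*exp(l)/(-exp(2*l) + exp(l) + 20)^2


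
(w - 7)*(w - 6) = w^2 - 13*w + 42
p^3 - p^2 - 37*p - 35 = (p - 7)*(p + 1)*(p + 5)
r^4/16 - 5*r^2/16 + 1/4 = (r/4 + 1/4)*(r/4 + 1/2)*(r - 2)*(r - 1)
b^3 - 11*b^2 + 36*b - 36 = (b - 6)*(b - 3)*(b - 2)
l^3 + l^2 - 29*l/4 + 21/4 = (l - 3/2)*(l - 1)*(l + 7/2)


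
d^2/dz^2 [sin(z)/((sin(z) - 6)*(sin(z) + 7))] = (-sin(z)^5 + sin(z)^4 - 250*sin(z)^3 - 42*sin(z)^2 - 1512*sin(z) + 84)/((sin(z) - 6)^3*(sin(z) + 7)^3)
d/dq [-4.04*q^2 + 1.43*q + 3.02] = 1.43 - 8.08*q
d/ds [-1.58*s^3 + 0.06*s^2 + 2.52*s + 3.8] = -4.74*s^2 + 0.12*s + 2.52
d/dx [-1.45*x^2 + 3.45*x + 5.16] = 3.45 - 2.9*x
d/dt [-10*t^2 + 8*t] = 8 - 20*t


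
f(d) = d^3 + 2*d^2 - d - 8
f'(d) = 3*d^2 + 4*d - 1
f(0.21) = -8.11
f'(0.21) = -0.03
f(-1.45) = -5.39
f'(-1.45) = -0.49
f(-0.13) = -7.84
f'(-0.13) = -1.47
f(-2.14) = -6.50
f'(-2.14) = 4.18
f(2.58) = 19.91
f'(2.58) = 29.29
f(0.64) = -7.56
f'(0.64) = 2.79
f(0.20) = -8.11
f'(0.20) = -0.08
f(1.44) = -2.31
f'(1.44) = 10.98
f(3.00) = 34.00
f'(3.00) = 38.00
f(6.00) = 274.00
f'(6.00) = 131.00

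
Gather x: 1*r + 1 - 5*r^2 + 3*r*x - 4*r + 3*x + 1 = -5*r^2 - 3*r + x*(3*r + 3) + 2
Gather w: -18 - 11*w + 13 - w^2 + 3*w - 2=-w^2 - 8*w - 7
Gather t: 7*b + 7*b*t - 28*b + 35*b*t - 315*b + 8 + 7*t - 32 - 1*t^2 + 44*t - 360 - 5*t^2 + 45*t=-336*b - 6*t^2 + t*(42*b + 96) - 384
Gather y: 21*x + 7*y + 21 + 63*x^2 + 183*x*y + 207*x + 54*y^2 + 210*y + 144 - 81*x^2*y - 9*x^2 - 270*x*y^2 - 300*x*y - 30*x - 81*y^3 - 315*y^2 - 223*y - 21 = 54*x^2 + 198*x - 81*y^3 + y^2*(-270*x - 261) + y*(-81*x^2 - 117*x - 6) + 144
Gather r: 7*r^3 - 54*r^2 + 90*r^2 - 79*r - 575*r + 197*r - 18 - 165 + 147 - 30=7*r^3 + 36*r^2 - 457*r - 66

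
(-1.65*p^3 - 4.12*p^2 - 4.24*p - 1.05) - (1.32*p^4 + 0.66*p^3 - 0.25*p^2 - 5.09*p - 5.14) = -1.32*p^4 - 2.31*p^3 - 3.87*p^2 + 0.85*p + 4.09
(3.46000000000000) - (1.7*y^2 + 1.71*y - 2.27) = -1.7*y^2 - 1.71*y + 5.73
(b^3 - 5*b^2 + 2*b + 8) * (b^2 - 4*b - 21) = b^5 - 9*b^4 + b^3 + 105*b^2 - 74*b - 168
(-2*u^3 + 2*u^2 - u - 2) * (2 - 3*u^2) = 6*u^5 - 6*u^4 - u^3 + 10*u^2 - 2*u - 4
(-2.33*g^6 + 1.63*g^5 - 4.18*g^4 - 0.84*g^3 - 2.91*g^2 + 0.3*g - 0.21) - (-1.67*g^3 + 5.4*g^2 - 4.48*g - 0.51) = -2.33*g^6 + 1.63*g^5 - 4.18*g^4 + 0.83*g^3 - 8.31*g^2 + 4.78*g + 0.3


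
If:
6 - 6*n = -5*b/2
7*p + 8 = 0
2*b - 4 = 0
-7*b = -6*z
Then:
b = 2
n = 11/6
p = -8/7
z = 7/3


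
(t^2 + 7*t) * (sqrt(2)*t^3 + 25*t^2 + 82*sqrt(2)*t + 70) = sqrt(2)*t^5 + 7*sqrt(2)*t^4 + 25*t^4 + 82*sqrt(2)*t^3 + 175*t^3 + 70*t^2 + 574*sqrt(2)*t^2 + 490*t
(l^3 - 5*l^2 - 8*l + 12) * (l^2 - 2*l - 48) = l^5 - 7*l^4 - 46*l^3 + 268*l^2 + 360*l - 576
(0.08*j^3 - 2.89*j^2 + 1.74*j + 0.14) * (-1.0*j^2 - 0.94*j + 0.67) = -0.08*j^5 + 2.8148*j^4 + 1.0302*j^3 - 3.7119*j^2 + 1.0342*j + 0.0938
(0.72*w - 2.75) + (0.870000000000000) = 0.72*w - 1.88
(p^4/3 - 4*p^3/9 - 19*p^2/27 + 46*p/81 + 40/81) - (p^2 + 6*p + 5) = p^4/3 - 4*p^3/9 - 46*p^2/27 - 440*p/81 - 365/81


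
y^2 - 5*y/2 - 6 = (y - 4)*(y + 3/2)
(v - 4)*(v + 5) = v^2 + v - 20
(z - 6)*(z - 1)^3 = z^4 - 9*z^3 + 21*z^2 - 19*z + 6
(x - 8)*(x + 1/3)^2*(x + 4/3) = x^4 - 6*x^3 - 15*x^2 - 212*x/27 - 32/27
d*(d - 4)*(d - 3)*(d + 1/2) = d^4 - 13*d^3/2 + 17*d^2/2 + 6*d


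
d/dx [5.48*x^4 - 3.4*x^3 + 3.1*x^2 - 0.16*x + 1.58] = 21.92*x^3 - 10.2*x^2 + 6.2*x - 0.16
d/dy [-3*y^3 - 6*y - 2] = -9*y^2 - 6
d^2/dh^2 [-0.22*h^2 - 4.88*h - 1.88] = -0.440000000000000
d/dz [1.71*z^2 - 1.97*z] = 3.42*z - 1.97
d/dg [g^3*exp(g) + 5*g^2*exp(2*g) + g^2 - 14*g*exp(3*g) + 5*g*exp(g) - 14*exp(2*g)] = g^3*exp(g) + 10*g^2*exp(2*g) + 3*g^2*exp(g) - 42*g*exp(3*g) + 10*g*exp(2*g) + 5*g*exp(g) + 2*g - 14*exp(3*g) - 28*exp(2*g) + 5*exp(g)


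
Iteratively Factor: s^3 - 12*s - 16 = (s + 2)*(s^2 - 2*s - 8) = (s + 2)^2*(s - 4)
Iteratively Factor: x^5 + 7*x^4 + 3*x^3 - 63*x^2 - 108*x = (x + 4)*(x^4 + 3*x^3 - 9*x^2 - 27*x) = x*(x + 4)*(x^3 + 3*x^2 - 9*x - 27) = x*(x + 3)*(x + 4)*(x^2 - 9) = x*(x + 3)^2*(x + 4)*(x - 3)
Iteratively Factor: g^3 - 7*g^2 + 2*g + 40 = (g - 5)*(g^2 - 2*g - 8) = (g - 5)*(g + 2)*(g - 4)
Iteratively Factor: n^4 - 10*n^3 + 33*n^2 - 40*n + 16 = (n - 4)*(n^3 - 6*n^2 + 9*n - 4) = (n - 4)^2*(n^2 - 2*n + 1) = (n - 4)^2*(n - 1)*(n - 1)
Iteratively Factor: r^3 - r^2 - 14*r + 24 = (r + 4)*(r^2 - 5*r + 6) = (r - 2)*(r + 4)*(r - 3)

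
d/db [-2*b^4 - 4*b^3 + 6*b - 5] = -8*b^3 - 12*b^2 + 6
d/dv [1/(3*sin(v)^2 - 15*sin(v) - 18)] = (5 - 2*sin(v))*cos(v)/(3*(sin(v) - 6)^2*(sin(v) + 1)^2)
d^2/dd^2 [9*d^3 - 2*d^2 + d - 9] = 54*d - 4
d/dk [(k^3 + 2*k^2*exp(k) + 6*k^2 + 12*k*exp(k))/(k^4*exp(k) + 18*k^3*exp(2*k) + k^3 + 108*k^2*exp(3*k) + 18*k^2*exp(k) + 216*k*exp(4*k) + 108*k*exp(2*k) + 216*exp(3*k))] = (-k^5*exp(k) - 24*k^4*exp(2*k) - 7*k^4*exp(k) - 36*k^3*exp(3*k) - 136*k^3*exp(2*k) - 28*k^3*exp(k) - 204*k^2*exp(3*k) - 24*k^2*exp(2*k) - 80*k^2*exp(k) - 6*k^2 - 120*k*exp(2*k) + 48*k*exp(k) + 72*exp(2*k))/(k^6*exp(2*k) + 24*k^5*exp(3*k) + 2*k^5*exp(k) + 216*k^4*exp(4*k) + 48*k^4*exp(2*k) + k^4 + 864*k^3*exp(5*k) + 432*k^3*exp(3*k) + 24*k^3*exp(k) + 1296*k^2*exp(6*k) + 1728*k^2*exp(4*k) + 216*k^2*exp(2*k) + 2592*k*exp(5*k) + 864*k*exp(3*k) + 1296*exp(4*k))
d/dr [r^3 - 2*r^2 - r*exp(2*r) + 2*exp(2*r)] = 3*r^2 - 2*r*exp(2*r) - 4*r + 3*exp(2*r)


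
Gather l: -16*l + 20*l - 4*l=0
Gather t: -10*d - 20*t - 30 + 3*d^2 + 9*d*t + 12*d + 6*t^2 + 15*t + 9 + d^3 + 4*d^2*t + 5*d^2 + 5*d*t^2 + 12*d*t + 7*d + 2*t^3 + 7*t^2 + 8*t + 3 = d^3 + 8*d^2 + 9*d + 2*t^3 + t^2*(5*d + 13) + t*(4*d^2 + 21*d + 3) - 18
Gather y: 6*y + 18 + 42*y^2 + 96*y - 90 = 42*y^2 + 102*y - 72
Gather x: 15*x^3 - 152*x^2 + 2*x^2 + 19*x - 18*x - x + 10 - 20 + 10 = 15*x^3 - 150*x^2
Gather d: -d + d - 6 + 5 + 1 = 0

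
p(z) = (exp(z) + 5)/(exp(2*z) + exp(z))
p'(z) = (exp(z) + 5)*(-2*exp(2*z) - exp(z))/(exp(2*z) + exp(z))^2 + exp(z)/(exp(2*z) + exp(z)) = (-exp(2*z) - 10*exp(z) - 5)*exp(-z)/(exp(2*z) + 2*exp(z) + 1)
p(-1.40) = 17.07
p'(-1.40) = -19.64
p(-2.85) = 82.66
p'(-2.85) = -86.23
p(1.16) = 0.61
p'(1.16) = -0.84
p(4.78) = 0.01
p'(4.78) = -0.01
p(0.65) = 1.24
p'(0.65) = -1.71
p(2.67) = 0.09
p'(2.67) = -0.10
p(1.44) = 0.42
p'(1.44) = -0.57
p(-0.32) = 4.57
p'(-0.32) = -5.91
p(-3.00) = 96.62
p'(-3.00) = -100.25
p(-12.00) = 813769.96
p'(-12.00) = -813773.96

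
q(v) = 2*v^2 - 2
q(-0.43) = -1.63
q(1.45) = 2.20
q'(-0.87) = -3.48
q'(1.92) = 7.68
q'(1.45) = 5.80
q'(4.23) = 16.92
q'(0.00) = 0.00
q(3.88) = 28.11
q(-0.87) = -0.49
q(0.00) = -2.00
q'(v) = 4*v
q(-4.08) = 31.29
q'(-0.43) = -1.72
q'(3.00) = 12.00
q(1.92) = 5.37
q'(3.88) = 15.52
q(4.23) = 33.79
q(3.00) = 16.00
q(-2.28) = 8.40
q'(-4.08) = -16.32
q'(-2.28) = -9.12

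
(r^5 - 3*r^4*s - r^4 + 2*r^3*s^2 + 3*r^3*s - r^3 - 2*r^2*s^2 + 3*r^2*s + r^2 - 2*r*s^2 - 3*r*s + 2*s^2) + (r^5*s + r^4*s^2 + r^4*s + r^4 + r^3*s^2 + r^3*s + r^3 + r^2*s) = r^5*s + r^5 + r^4*s^2 - 2*r^4*s + 3*r^3*s^2 + 4*r^3*s - 2*r^2*s^2 + 4*r^2*s + r^2 - 2*r*s^2 - 3*r*s + 2*s^2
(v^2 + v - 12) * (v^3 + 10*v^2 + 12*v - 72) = v^5 + 11*v^4 + 10*v^3 - 180*v^2 - 216*v + 864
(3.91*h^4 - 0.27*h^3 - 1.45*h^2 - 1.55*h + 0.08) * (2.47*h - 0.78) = 9.6577*h^5 - 3.7167*h^4 - 3.3709*h^3 - 2.6975*h^2 + 1.4066*h - 0.0624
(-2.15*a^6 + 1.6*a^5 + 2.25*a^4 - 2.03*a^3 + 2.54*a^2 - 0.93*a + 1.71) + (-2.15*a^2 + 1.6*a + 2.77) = -2.15*a^6 + 1.6*a^5 + 2.25*a^4 - 2.03*a^3 + 0.39*a^2 + 0.67*a + 4.48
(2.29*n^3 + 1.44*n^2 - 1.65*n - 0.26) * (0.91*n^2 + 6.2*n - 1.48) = 2.0839*n^5 + 15.5084*n^4 + 4.0373*n^3 - 12.5978*n^2 + 0.83*n + 0.3848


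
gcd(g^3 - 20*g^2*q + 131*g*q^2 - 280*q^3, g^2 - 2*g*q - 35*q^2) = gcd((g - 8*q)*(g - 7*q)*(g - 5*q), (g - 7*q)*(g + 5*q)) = -g + 7*q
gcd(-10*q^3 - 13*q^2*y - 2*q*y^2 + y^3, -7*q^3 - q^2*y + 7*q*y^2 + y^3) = q + y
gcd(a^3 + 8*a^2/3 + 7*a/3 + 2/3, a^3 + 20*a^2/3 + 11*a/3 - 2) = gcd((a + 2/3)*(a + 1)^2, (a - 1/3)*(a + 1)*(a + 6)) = a + 1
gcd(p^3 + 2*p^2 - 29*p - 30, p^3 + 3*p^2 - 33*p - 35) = p^2 - 4*p - 5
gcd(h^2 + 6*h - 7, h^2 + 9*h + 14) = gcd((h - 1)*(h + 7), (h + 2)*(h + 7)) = h + 7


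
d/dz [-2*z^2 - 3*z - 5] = -4*z - 3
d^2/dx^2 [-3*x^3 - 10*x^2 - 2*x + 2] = -18*x - 20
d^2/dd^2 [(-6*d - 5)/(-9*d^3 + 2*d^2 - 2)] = 2*(d^2*(6*d + 5)*(27*d - 4)^2 + (-162*d^2 + 24*d - (6*d + 5)*(27*d - 2))*(9*d^3 - 2*d^2 + 2))/(9*d^3 - 2*d^2 + 2)^3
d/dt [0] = 0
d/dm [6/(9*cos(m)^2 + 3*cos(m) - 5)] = 18*(6*cos(m) + 1)*sin(m)/(9*cos(m)^2 + 3*cos(m) - 5)^2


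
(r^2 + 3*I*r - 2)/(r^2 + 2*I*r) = (r + I)/r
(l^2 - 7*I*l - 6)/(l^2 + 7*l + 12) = (l^2 - 7*I*l - 6)/(l^2 + 7*l + 12)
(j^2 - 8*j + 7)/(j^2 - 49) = (j - 1)/(j + 7)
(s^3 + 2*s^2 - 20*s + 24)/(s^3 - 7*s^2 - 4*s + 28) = (s^2 + 4*s - 12)/(s^2 - 5*s - 14)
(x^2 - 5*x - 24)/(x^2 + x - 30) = (x^2 - 5*x - 24)/(x^2 + x - 30)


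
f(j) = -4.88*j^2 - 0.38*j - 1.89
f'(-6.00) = 58.18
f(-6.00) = -175.29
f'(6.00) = -58.94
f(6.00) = -179.85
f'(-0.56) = 5.09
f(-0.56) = -3.21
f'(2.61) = -25.85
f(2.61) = -36.12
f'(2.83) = -28.00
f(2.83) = -42.05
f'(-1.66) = 15.82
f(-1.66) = -14.71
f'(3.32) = -32.78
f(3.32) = -56.94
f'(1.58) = -15.80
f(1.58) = -14.67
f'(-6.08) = 58.96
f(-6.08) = -179.98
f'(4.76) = -46.84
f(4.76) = -114.27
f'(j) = -9.76*j - 0.38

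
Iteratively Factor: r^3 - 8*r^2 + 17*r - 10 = (r - 2)*(r^2 - 6*r + 5) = (r - 5)*(r - 2)*(r - 1)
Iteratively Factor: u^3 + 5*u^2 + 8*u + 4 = (u + 2)*(u^2 + 3*u + 2) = (u + 1)*(u + 2)*(u + 2)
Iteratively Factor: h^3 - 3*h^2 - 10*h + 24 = (h + 3)*(h^2 - 6*h + 8) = (h - 4)*(h + 3)*(h - 2)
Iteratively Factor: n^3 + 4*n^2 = (n)*(n^2 + 4*n) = n*(n + 4)*(n)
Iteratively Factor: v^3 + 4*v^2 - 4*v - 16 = (v + 4)*(v^2 - 4) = (v - 2)*(v + 4)*(v + 2)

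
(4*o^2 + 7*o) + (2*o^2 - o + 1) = 6*o^2 + 6*o + 1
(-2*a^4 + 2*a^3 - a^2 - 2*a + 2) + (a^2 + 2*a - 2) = -2*a^4 + 2*a^3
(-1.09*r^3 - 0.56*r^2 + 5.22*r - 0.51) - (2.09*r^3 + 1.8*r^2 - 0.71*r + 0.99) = -3.18*r^3 - 2.36*r^2 + 5.93*r - 1.5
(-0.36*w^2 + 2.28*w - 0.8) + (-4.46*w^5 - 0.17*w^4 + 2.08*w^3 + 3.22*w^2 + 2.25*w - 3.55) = -4.46*w^5 - 0.17*w^4 + 2.08*w^3 + 2.86*w^2 + 4.53*w - 4.35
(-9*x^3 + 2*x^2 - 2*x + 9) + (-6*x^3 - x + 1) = -15*x^3 + 2*x^2 - 3*x + 10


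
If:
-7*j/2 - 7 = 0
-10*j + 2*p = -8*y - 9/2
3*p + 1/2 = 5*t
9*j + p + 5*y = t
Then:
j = -2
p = -2673/68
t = -1597/68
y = 115/17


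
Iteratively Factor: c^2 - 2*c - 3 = (c + 1)*(c - 3)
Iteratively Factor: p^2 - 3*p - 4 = (p + 1)*(p - 4)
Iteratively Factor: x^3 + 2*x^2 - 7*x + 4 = (x - 1)*(x^2 + 3*x - 4) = (x - 1)^2*(x + 4)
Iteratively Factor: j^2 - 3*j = (j - 3)*(j)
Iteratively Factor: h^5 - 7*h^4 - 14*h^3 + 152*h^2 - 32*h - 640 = (h - 4)*(h^4 - 3*h^3 - 26*h^2 + 48*h + 160) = (h - 4)*(h + 2)*(h^3 - 5*h^2 - 16*h + 80) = (h - 4)^2*(h + 2)*(h^2 - h - 20) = (h - 4)^2*(h + 2)*(h + 4)*(h - 5)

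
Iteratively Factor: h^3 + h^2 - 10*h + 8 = (h + 4)*(h^2 - 3*h + 2) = (h - 2)*(h + 4)*(h - 1)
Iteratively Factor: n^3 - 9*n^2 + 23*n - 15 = (n - 5)*(n^2 - 4*n + 3) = (n - 5)*(n - 1)*(n - 3)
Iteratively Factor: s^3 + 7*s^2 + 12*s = (s)*(s^2 + 7*s + 12) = s*(s + 3)*(s + 4)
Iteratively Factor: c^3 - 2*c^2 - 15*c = (c + 3)*(c^2 - 5*c) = (c - 5)*(c + 3)*(c)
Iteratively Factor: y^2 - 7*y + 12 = (y - 4)*(y - 3)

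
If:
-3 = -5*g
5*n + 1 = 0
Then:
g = 3/5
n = -1/5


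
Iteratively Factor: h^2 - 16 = (h - 4)*(h + 4)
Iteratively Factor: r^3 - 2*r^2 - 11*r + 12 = (r - 1)*(r^2 - r - 12) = (r - 4)*(r - 1)*(r + 3)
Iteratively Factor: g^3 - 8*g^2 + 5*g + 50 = (g - 5)*(g^2 - 3*g - 10) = (g - 5)*(g + 2)*(g - 5)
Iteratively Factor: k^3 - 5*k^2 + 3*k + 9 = (k - 3)*(k^2 - 2*k - 3) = (k - 3)^2*(k + 1)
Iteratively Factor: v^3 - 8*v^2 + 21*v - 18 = (v - 2)*(v^2 - 6*v + 9) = (v - 3)*(v - 2)*(v - 3)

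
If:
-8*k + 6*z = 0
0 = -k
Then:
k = 0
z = 0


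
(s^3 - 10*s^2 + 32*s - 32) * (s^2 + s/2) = s^5 - 19*s^4/2 + 27*s^3 - 16*s^2 - 16*s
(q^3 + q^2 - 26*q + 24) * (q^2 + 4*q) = q^5 + 5*q^4 - 22*q^3 - 80*q^2 + 96*q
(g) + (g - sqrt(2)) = 2*g - sqrt(2)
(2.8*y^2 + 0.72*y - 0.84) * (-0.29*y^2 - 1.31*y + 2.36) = -0.812*y^4 - 3.8768*y^3 + 5.9084*y^2 + 2.7996*y - 1.9824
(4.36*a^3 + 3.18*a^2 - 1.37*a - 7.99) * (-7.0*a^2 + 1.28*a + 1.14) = -30.52*a^5 - 16.6792*a^4 + 18.6308*a^3 + 57.8016*a^2 - 11.789*a - 9.1086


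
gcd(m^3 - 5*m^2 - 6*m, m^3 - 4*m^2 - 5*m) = m^2 + m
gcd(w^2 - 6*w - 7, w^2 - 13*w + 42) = w - 7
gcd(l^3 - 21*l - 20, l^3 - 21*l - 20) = l^3 - 21*l - 20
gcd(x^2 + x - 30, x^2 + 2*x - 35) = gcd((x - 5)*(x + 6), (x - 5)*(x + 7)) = x - 5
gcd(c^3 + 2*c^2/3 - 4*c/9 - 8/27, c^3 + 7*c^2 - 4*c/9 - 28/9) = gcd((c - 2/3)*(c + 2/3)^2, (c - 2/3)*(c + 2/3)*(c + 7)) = c^2 - 4/9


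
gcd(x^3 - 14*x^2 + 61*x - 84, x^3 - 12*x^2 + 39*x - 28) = x^2 - 11*x + 28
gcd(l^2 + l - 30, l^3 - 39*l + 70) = l - 5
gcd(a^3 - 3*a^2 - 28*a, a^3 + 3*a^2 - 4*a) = a^2 + 4*a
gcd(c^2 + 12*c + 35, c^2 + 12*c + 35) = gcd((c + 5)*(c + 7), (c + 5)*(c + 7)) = c^2 + 12*c + 35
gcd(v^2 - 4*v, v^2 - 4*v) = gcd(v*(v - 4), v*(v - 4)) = v^2 - 4*v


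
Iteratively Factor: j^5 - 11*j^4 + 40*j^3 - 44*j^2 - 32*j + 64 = (j + 1)*(j^4 - 12*j^3 + 52*j^2 - 96*j + 64) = (j - 4)*(j + 1)*(j^3 - 8*j^2 + 20*j - 16) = (j - 4)*(j - 2)*(j + 1)*(j^2 - 6*j + 8) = (j - 4)*(j - 2)^2*(j + 1)*(j - 4)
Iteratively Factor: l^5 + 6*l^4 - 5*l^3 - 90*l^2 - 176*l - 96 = (l - 4)*(l^4 + 10*l^3 + 35*l^2 + 50*l + 24) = (l - 4)*(l + 4)*(l^3 + 6*l^2 + 11*l + 6) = (l - 4)*(l + 2)*(l + 4)*(l^2 + 4*l + 3) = (l - 4)*(l + 1)*(l + 2)*(l + 4)*(l + 3)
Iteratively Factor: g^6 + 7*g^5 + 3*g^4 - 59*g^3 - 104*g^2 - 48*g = (g - 3)*(g^5 + 10*g^4 + 33*g^3 + 40*g^2 + 16*g) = (g - 3)*(g + 1)*(g^4 + 9*g^3 + 24*g^2 + 16*g) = (g - 3)*(g + 1)^2*(g^3 + 8*g^2 + 16*g) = (g - 3)*(g + 1)^2*(g + 4)*(g^2 + 4*g) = g*(g - 3)*(g + 1)^2*(g + 4)*(g + 4)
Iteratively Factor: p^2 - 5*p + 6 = (p - 3)*(p - 2)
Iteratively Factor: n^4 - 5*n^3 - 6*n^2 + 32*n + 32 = (n - 4)*(n^3 - n^2 - 10*n - 8) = (n - 4)*(n + 1)*(n^2 - 2*n - 8) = (n - 4)^2*(n + 1)*(n + 2)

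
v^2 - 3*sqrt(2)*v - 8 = (v - 4*sqrt(2))*(v + sqrt(2))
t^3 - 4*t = t*(t - 2)*(t + 2)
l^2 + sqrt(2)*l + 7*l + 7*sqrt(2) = (l + 7)*(l + sqrt(2))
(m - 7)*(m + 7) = m^2 - 49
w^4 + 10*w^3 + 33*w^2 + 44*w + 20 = (w + 1)*(w + 2)^2*(w + 5)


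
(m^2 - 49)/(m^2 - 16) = (m^2 - 49)/(m^2 - 16)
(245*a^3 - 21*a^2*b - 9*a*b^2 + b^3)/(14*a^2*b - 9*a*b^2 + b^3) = (35*a^2 + 2*a*b - b^2)/(b*(2*a - b))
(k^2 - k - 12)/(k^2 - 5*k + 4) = (k + 3)/(k - 1)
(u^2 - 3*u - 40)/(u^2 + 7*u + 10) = (u - 8)/(u + 2)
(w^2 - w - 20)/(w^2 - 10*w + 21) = (w^2 - w - 20)/(w^2 - 10*w + 21)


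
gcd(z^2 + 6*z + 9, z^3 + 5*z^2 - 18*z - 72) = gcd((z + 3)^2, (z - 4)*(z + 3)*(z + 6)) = z + 3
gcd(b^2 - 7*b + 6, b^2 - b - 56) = 1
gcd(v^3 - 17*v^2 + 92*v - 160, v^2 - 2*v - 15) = v - 5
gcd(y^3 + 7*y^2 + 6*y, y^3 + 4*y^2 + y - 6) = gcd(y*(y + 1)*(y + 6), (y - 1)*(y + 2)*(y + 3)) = 1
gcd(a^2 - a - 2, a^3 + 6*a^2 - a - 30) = a - 2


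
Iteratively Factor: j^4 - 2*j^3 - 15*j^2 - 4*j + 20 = (j - 5)*(j^3 + 3*j^2 - 4) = (j - 5)*(j + 2)*(j^2 + j - 2) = (j - 5)*(j + 2)^2*(j - 1)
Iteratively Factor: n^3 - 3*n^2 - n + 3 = (n + 1)*(n^2 - 4*n + 3) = (n - 3)*(n + 1)*(n - 1)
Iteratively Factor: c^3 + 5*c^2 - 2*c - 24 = (c - 2)*(c^2 + 7*c + 12) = (c - 2)*(c + 4)*(c + 3)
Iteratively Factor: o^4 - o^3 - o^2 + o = (o - 1)*(o^3 - o) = o*(o - 1)*(o^2 - 1) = o*(o - 1)*(o + 1)*(o - 1)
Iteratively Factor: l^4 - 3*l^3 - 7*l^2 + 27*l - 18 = (l - 2)*(l^3 - l^2 - 9*l + 9) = (l - 3)*(l - 2)*(l^2 + 2*l - 3) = (l - 3)*(l - 2)*(l - 1)*(l + 3)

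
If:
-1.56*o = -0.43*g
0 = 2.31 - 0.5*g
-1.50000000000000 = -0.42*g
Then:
No Solution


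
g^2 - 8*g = g*(g - 8)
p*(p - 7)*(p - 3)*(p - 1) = p^4 - 11*p^3 + 31*p^2 - 21*p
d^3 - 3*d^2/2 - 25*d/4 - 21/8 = (d - 7/2)*(d + 1/2)*(d + 3/2)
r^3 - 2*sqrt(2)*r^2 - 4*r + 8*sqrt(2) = (r - 2)*(r + 2)*(r - 2*sqrt(2))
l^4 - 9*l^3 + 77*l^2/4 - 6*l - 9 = (l - 6)*(l - 2)*(l - 3/2)*(l + 1/2)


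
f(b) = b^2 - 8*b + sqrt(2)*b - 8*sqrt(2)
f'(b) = 2*b - 8 + sqrt(2)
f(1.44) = -18.72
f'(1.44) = -3.71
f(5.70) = -16.36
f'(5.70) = 4.81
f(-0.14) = -10.37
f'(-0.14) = -6.87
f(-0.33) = -9.03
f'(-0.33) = -7.25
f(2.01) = -20.51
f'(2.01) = -2.57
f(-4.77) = 42.85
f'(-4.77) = -16.13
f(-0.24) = -9.68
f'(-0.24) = -7.07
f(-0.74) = -5.89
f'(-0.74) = -8.07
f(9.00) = 10.41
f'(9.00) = 11.41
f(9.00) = 10.41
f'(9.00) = 11.41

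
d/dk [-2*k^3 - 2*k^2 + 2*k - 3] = -6*k^2 - 4*k + 2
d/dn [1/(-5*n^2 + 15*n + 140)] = (2*n - 3)/(5*(-n^2 + 3*n + 28)^2)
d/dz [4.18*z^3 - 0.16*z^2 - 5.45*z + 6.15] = 12.54*z^2 - 0.32*z - 5.45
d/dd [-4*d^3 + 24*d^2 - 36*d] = -12*d^2 + 48*d - 36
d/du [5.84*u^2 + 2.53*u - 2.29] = 11.68*u + 2.53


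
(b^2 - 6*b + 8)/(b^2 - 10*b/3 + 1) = 3*(b^2 - 6*b + 8)/(3*b^2 - 10*b + 3)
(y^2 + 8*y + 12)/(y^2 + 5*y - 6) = (y + 2)/(y - 1)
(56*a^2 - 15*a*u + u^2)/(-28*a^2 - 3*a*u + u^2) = (-8*a + u)/(4*a + u)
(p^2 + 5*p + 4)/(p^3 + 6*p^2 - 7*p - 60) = (p + 1)/(p^2 + 2*p - 15)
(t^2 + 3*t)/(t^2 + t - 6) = t/(t - 2)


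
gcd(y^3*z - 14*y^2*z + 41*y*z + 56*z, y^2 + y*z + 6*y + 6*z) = 1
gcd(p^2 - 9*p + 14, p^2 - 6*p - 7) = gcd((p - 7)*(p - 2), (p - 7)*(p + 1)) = p - 7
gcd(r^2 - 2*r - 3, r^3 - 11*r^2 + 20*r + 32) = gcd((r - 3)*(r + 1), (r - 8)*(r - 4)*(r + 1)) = r + 1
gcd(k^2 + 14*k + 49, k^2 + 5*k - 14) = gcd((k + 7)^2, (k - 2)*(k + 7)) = k + 7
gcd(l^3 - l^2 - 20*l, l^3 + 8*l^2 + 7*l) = l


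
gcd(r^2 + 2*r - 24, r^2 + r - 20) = r - 4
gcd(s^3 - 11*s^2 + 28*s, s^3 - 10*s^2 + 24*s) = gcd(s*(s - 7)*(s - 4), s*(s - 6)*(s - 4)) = s^2 - 4*s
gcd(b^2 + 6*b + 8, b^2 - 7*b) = 1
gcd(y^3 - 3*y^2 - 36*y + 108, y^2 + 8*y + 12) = y + 6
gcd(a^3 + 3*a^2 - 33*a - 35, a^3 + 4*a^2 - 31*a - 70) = a^2 + 2*a - 35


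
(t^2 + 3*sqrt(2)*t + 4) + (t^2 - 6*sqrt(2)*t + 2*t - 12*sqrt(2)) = 2*t^2 - 3*sqrt(2)*t + 2*t - 12*sqrt(2) + 4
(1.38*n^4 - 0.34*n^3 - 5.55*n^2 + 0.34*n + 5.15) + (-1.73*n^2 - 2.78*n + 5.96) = 1.38*n^4 - 0.34*n^3 - 7.28*n^2 - 2.44*n + 11.11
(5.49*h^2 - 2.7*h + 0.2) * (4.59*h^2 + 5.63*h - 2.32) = 25.1991*h^4 + 18.5157*h^3 - 27.0198*h^2 + 7.39*h - 0.464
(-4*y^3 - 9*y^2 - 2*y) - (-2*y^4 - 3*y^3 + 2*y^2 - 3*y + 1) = 2*y^4 - y^3 - 11*y^2 + y - 1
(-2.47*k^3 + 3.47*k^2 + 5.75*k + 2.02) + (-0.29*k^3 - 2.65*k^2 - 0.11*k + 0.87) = -2.76*k^3 + 0.82*k^2 + 5.64*k + 2.89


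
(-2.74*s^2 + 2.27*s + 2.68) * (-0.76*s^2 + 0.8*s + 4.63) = 2.0824*s^4 - 3.9172*s^3 - 12.907*s^2 + 12.6541*s + 12.4084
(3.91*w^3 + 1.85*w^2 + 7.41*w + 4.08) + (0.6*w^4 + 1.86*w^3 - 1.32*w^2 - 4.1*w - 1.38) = 0.6*w^4 + 5.77*w^3 + 0.53*w^2 + 3.31*w + 2.7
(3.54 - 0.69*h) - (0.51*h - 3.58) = 7.12 - 1.2*h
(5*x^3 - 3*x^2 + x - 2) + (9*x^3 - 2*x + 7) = 14*x^3 - 3*x^2 - x + 5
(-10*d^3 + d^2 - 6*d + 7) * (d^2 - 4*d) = -10*d^5 + 41*d^4 - 10*d^3 + 31*d^2 - 28*d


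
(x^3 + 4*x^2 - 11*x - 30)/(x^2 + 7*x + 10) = x - 3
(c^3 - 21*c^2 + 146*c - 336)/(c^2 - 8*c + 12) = (c^2 - 15*c + 56)/(c - 2)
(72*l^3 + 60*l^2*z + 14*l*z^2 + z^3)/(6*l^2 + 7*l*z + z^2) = (12*l^2 + 8*l*z + z^2)/(l + z)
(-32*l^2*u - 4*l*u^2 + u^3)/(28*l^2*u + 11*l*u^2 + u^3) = (-8*l + u)/(7*l + u)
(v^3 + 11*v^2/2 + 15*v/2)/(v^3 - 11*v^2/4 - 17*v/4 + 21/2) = 2*v*(2*v^2 + 11*v + 15)/(4*v^3 - 11*v^2 - 17*v + 42)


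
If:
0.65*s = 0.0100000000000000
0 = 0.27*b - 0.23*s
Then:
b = 0.01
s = 0.02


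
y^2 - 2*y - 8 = (y - 4)*(y + 2)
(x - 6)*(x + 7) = x^2 + x - 42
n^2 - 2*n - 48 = (n - 8)*(n + 6)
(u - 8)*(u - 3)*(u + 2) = u^3 - 9*u^2 + 2*u + 48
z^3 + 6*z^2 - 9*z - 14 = (z - 2)*(z + 1)*(z + 7)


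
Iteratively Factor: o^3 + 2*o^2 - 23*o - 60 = (o - 5)*(o^2 + 7*o + 12) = (o - 5)*(o + 4)*(o + 3)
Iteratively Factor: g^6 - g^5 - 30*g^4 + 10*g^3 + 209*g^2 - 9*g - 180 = (g + 3)*(g^5 - 4*g^4 - 18*g^3 + 64*g^2 + 17*g - 60) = (g + 3)*(g + 4)*(g^4 - 8*g^3 + 14*g^2 + 8*g - 15) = (g - 5)*(g + 3)*(g + 4)*(g^3 - 3*g^2 - g + 3) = (g - 5)*(g - 1)*(g + 3)*(g + 4)*(g^2 - 2*g - 3) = (g - 5)*(g - 3)*(g - 1)*(g + 3)*(g + 4)*(g + 1)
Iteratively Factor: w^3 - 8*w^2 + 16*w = (w)*(w^2 - 8*w + 16) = w*(w - 4)*(w - 4)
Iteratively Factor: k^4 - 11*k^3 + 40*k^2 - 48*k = (k - 4)*(k^3 - 7*k^2 + 12*k) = (k - 4)^2*(k^2 - 3*k) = (k - 4)^2*(k - 3)*(k)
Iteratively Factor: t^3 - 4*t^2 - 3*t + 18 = (t + 2)*(t^2 - 6*t + 9) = (t - 3)*(t + 2)*(t - 3)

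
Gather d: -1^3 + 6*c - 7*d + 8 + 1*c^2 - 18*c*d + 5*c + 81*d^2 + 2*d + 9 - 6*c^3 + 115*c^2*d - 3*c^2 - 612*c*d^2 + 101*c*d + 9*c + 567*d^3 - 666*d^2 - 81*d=-6*c^3 - 2*c^2 + 20*c + 567*d^3 + d^2*(-612*c - 585) + d*(115*c^2 + 83*c - 86) + 16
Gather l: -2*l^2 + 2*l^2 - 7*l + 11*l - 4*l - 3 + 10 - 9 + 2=0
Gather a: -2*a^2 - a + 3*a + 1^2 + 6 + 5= -2*a^2 + 2*a + 12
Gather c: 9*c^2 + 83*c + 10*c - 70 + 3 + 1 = 9*c^2 + 93*c - 66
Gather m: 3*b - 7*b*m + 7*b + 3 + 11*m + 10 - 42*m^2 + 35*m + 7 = 10*b - 42*m^2 + m*(46 - 7*b) + 20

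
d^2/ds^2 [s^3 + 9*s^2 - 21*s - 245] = 6*s + 18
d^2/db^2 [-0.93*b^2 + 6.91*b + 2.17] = -1.86000000000000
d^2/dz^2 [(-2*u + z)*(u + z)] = 2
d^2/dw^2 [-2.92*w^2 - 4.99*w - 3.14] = -5.84000000000000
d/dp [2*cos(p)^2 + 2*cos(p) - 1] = -2*sin(p) - 2*sin(2*p)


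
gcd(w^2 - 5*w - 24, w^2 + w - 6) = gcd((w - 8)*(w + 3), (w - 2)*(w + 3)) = w + 3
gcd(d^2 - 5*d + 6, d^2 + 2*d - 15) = d - 3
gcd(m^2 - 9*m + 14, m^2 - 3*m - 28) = m - 7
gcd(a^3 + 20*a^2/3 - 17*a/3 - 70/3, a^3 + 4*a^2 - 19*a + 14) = a^2 + 5*a - 14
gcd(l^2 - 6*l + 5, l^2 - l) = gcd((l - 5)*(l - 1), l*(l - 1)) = l - 1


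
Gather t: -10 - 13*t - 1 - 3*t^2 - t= -3*t^2 - 14*t - 11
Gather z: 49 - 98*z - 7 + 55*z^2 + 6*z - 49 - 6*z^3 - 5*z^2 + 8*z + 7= -6*z^3 + 50*z^2 - 84*z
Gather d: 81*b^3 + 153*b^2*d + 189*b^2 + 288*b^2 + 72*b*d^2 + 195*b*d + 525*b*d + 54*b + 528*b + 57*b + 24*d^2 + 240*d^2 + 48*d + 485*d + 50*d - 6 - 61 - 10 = 81*b^3 + 477*b^2 + 639*b + d^2*(72*b + 264) + d*(153*b^2 + 720*b + 583) - 77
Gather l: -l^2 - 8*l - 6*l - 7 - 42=-l^2 - 14*l - 49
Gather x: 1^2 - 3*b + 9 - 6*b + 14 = 24 - 9*b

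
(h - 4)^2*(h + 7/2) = h^3 - 9*h^2/2 - 12*h + 56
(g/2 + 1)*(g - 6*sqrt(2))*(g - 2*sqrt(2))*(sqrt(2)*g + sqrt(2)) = sqrt(2)*g^4/2 - 8*g^3 + 3*sqrt(2)*g^3/2 - 24*g^2 + 13*sqrt(2)*g^2 - 16*g + 36*sqrt(2)*g + 24*sqrt(2)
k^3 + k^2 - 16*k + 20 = (k - 2)^2*(k + 5)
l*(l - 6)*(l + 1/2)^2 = l^4 - 5*l^3 - 23*l^2/4 - 3*l/2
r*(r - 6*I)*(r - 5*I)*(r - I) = r^4 - 12*I*r^3 - 41*r^2 + 30*I*r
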